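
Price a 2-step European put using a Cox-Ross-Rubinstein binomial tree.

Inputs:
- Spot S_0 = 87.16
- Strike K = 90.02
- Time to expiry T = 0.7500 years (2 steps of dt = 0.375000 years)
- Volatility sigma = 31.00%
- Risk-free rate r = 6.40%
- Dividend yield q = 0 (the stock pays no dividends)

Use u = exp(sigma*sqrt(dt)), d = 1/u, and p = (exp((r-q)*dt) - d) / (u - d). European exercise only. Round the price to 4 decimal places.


dt = T/N = 0.375000
u = exp(sigma*sqrt(dt)) = 1.209051; d = 1/u = 0.827095
p = (exp((r-q)*dt) - d) / (u - d) = 0.516278
Discount per step: exp(-r*dt) = 0.976286
Stock lattice S(k, i) with i counting down-moves:
  k=0: S(0,0) = 87.1600
  k=1: S(1,0) = 105.3809; S(1,1) = 72.0896
  k=2: S(2,0) = 127.4108; S(2,1) = 87.1600; S(2,2) = 59.6250
Terminal payoffs V(N, i) = max(K - S_T, 0):
  V(2,0) = 0.000000; V(2,1) = 2.860000; V(2,2) = 30.395021
Backward induction: V(k, i) = exp(-r*dt) * [p * V(k+1, i) + (1-p) * V(k+1, i+1)].
  V(1,0) = exp(-r*dt) * [p*0.000000 + (1-p)*2.860000] = 1.350638
  V(1,1) = exp(-r*dt) * [p*2.860000 + (1-p)*30.395021] = 15.795620
  V(0,0) = exp(-r*dt) * [p*1.350638 + (1-p)*15.795620] = 8.140267

Answer: Price = V(0,0) = 8.1403


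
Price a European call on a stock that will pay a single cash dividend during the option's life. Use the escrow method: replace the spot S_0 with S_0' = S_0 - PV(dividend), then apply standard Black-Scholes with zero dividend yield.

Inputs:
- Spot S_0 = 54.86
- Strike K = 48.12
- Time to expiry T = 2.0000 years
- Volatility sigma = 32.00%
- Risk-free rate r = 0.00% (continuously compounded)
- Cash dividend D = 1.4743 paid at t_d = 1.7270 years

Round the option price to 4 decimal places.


Answer: Price = 11.9521

Derivation:
PV(D) = D * exp(-r * t_d) = 1.4743 * 1.00000000 = 1.47430000
S_0' = S_0 - PV(D) = 54.8600 - 1.47430000 = 53.38570000
d1 = (ln(S_0'/K) + (r + sigma^2/2)*T) / (sigma*sqrt(T)) = 0.45574143
d2 = d1 - sigma*sqrt(T) = 0.00319309
exp(-rT) = 1.00000000
N(d1) = 0.67571204; N(d2) = 0.50127386
C = S_0' * N(d1) - K * exp(-rT) * N(d2) = 53.38570000 * 0.67571204 - 48.1200 * 1.00000000 * 0.50127386 = 11.9521


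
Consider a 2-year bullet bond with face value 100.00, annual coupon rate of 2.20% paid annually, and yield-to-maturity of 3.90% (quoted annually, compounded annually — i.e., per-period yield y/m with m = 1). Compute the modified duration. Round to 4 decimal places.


Answer: Modified duration = 1.9039

Derivation:
Coupon per period c = face * coupon_rate / m = 2.200000
Periods per year m = 1; per-period yield y/m = 0.039000
Number of cashflows N = 2
Cashflows (t years, CF_t, discount factor 1/(1+y/m)^(m*t), PV):
  t = 1.0000: CF_t = 2.200000, DF = 0.962464, PV = 2.117421
  t = 2.0000: CF_t = 102.200000, DF = 0.926337, PV = 94.671618
Price P = sum_t PV_t = 96.789039
First compute Macaulay numerator sum_t t * PV_t:
  t * PV_t at t = 1.0000: 2.117421
  t * PV_t at t = 2.0000: 189.343236
Macaulay duration D = 191.460657 / 96.789039 = 1.978123
Modified duration = D / (1 + y/m) = 1.978123 / (1 + 0.039000) = 1.903872


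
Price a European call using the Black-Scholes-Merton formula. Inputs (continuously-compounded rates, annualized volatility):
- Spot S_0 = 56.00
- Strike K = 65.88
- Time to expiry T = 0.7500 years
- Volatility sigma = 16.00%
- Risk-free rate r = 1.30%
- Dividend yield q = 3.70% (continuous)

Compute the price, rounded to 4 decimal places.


d1 = (ln(S/K) + (r - q + 0.5*sigma^2) * T) / (sigma * sqrt(T)) = -1.23324337
d2 = d1 - sigma * sqrt(T) = -1.37180744
exp(-rT) = 0.99029738; exp(-qT) = 0.97263149
C = S_0 * exp(-qT) * N(d1) - K * exp(-rT) * N(d2)
N(d1) = 0.10874249; N(d2) = 0.08506170
C = 56.0000 * 0.97263149 * 0.10874249 - 65.8800 * 0.99029738 * 0.08506170 = 0.3734

Answer: Price = 0.3734


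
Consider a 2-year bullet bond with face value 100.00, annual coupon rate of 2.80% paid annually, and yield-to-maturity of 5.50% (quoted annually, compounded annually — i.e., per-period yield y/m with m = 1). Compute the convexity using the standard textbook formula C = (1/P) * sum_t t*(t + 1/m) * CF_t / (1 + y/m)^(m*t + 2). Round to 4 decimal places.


Coupon per period c = face * coupon_rate / m = 2.800000
Periods per year m = 1; per-period yield y/m = 0.055000
Number of cashflows N = 2
Cashflows (t years, CF_t, discount factor 1/(1+y/m)^(m*t), PV):
  t = 1.0000: CF_t = 2.800000, DF = 0.947867, PV = 2.654028
  t = 2.0000: CF_t = 102.800000, DF = 0.898452, PV = 92.360908
Price P = sum_t PV_t = 95.014937
Convexity numerator sum_t t*(t + 1/m) * CF_t / (1+y/m)^(m*t + 2):
  t = 1.0000: term = 4.769037
  t = 2.0000: term = 497.891287
Convexity = (1/P) * sum = 502.660324 / 95.014937 = 5.290330

Answer: Convexity = 5.2903


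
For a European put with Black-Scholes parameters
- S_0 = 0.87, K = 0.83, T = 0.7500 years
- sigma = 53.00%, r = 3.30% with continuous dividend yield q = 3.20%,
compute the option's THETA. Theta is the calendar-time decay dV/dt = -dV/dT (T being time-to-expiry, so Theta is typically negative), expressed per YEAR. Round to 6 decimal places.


d1 = 0.3336757990; d2 = -0.1253176650
phi(d1) = 0.3773401278; exp(-qT) = 0.9762857098; exp(-rT) = 0.9755537700
Theta = -S*exp(-qT)*phi(d1)*sigma/(2*sqrt(T)) + r*K*exp(-rT)*N(-d2) - q*S*exp(-qT)*N(-d1)
N(-d1) = 0.3693121067; N(-d2) = 0.5498639661; sqrt(T) = 0.8660254038
Term 1 = -0.8700 * 0.9762857098 * 0.3773401278 * 0.5300 / (2 * 0.8660254038) = -0.0980718617
Term 2 = 0.0330 * 0.8300 * 0.9755537700 * 0.5498639661 = 0.0146925949
Term 3 = -0.0320 * 0.8700 * 0.9762857098 * 0.3693121067 = -0.0100378270
Theta = -0.0980718617 + (0.0146925949) + (-0.0100378270) = -0.093417

Answer: Theta = -0.093417


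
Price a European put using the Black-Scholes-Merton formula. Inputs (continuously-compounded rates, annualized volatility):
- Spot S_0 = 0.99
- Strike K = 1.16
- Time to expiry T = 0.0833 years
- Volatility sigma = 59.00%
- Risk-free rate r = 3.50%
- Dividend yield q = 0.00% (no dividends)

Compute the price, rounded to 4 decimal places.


d1 = (ln(S/K) + (r - q + 0.5*sigma^2) * T) / (sigma * sqrt(T)) = -0.82835885
d2 = d1 - sigma * sqrt(T) = -0.99864311
exp(-rT) = 0.99708875; exp(-qT) = 1.00000000
P = K * exp(-rT) * N(-d2) - S_0 * exp(-qT) * N(-d1)
N(-d1) = 0.79626635; N(-d2) = 0.84101620
P = 1.1600 * 0.99708875 * 0.84101620 - 0.9900 * 1.00000000 * 0.79626635 = 0.1844

Answer: Price = 0.1844


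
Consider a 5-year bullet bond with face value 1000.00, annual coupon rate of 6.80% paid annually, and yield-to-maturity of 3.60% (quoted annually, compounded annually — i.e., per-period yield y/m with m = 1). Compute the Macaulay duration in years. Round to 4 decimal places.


Coupon per period c = face * coupon_rate / m = 68.000000
Periods per year m = 1; per-period yield y/m = 0.036000
Number of cashflows N = 5
Cashflows (t years, CF_t, discount factor 1/(1+y/m)^(m*t), PV):
  t = 1.0000: CF_t = 68.000000, DF = 0.965251, PV = 65.637066
  t = 2.0000: CF_t = 68.000000, DF = 0.931709, PV = 63.356241
  t = 3.0000: CF_t = 68.000000, DF = 0.899333, PV = 61.154673
  t = 4.0000: CF_t = 68.000000, DF = 0.868082, PV = 59.029607
  t = 5.0000: CF_t = 1068.000000, DF = 0.837917, PV = 894.895812
Price P = sum_t PV_t = 1144.073398
Macaulay numerator sum_t t * PV_t:
  t * PV_t at t = 1.0000: 65.637066
  t * PV_t at t = 2.0000: 126.712482
  t * PV_t at t = 3.0000: 183.464018
  t * PV_t at t = 4.0000: 236.118428
  t * PV_t at t = 5.0000: 4474.479060
Macaulay duration D = (sum_t t * PV_t) / P = 5086.411053 / 1144.073398 = 4.445878

Answer: Macaulay duration = 4.4459 years


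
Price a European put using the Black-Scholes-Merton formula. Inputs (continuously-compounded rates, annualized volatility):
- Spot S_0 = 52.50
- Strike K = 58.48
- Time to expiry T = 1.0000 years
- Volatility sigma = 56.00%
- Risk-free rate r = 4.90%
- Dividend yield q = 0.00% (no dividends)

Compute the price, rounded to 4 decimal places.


Answer: Price = 13.5844

Derivation:
d1 = (ln(S/K) + (r - q + 0.5*sigma^2) * T) / (sigma * sqrt(T)) = 0.17487206
d2 = d1 - sigma * sqrt(T) = -0.38512794
exp(-rT) = 0.95218113; exp(-qT) = 1.00000000
P = K * exp(-rT) * N(-d2) - S_0 * exp(-qT) * N(-d1)
N(-d1) = 0.43059008; N(-d2) = 0.64992869
P = 58.4800 * 0.95218113 * 0.64992869 - 52.5000 * 1.00000000 * 0.43059008 = 13.5844


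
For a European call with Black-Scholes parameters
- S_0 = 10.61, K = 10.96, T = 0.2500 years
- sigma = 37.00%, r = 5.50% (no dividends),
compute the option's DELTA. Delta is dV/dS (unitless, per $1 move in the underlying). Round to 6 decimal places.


Answer: Delta = 0.496565

Derivation:
d1 = -0.0086098859; d2 = -0.1936098859
phi(d1) = 0.3989274939; exp(-qT) = 1.0000000000; exp(-rT) = 0.9863440995
N(d1) = 0.4965651949
Delta = exp(-qT) * N(d1) = 1.0000000000 * 0.4965651949 = 0.496565


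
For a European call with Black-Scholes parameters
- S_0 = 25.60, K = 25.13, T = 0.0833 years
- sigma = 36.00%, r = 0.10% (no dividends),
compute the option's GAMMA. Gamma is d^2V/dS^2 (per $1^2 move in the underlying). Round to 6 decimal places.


Answer: Gamma = 0.146032

Derivation:
d1 = 0.2310935250; d2 = 0.1271912633
phi(d1) = 0.3884306462; exp(-qT) = 1.0000000000; exp(-rT) = 0.9999167035
Gamma = exp(-qT) * phi(d1) / (S * sigma * sqrt(T)) = 1.0000000000 * 0.3884306462 / (25.6000 * 0.3600 * 0.2886173938) = 0.146032


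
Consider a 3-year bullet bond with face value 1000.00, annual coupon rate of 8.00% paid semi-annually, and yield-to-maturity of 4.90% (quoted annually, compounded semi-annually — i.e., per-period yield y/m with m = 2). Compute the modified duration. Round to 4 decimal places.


Answer: Modified duration = 2.6732

Derivation:
Coupon per period c = face * coupon_rate / m = 40.000000
Periods per year m = 2; per-period yield y/m = 0.024500
Number of cashflows N = 6
Cashflows (t years, CF_t, discount factor 1/(1+y/m)^(m*t), PV):
  t = 0.5000: CF_t = 40.000000, DF = 0.976086, PV = 39.043436
  t = 1.0000: CF_t = 40.000000, DF = 0.952744, PV = 38.109747
  t = 1.5000: CF_t = 40.000000, DF = 0.929960, PV = 37.198387
  t = 2.0000: CF_t = 40.000000, DF = 0.907721, PV = 36.308820
  t = 2.5000: CF_t = 40.000000, DF = 0.886013, PV = 35.440528
  t = 3.0000: CF_t = 1040.000000, DF = 0.864825, PV = 899.417975
Price P = sum_t PV_t = 1085.518893
First compute Macaulay numerator sum_t t * PV_t:
  t * PV_t at t = 0.5000: 19.521718
  t * PV_t at t = 1.0000: 38.109747
  t * PV_t at t = 1.5000: 55.797580
  t * PV_t at t = 2.0000: 72.617641
  t * PV_t at t = 2.5000: 88.601319
  t * PV_t at t = 3.0000: 2698.253926
Macaulay duration D = 2972.901930 / 1085.518893 = 2.738692
Modified duration = D / (1 + y/m) = 2.738692 / (1 + 0.024500) = 2.673199


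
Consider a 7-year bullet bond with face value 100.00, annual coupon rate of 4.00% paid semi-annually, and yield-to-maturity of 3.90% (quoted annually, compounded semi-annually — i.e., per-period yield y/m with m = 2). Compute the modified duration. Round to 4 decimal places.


Coupon per period c = face * coupon_rate / m = 2.000000
Periods per year m = 2; per-period yield y/m = 0.019500
Number of cashflows N = 14
Cashflows (t years, CF_t, discount factor 1/(1+y/m)^(m*t), PV):
  t = 0.5000: CF_t = 2.000000, DF = 0.980873, PV = 1.961746
  t = 1.0000: CF_t = 2.000000, DF = 0.962112, PV = 1.924224
  t = 1.5000: CF_t = 2.000000, DF = 0.943709, PV = 1.887419
  t = 2.0000: CF_t = 2.000000, DF = 0.925659, PV = 1.851318
  t = 2.5000: CF_t = 2.000000, DF = 0.907954, PV = 1.815908
  t = 3.0000: CF_t = 2.000000, DF = 0.890588, PV = 1.781175
  t = 3.5000: CF_t = 2.000000, DF = 0.873553, PV = 1.747107
  t = 4.0000: CF_t = 2.000000, DF = 0.856845, PV = 1.713690
  t = 4.5000: CF_t = 2.000000, DF = 0.840456, PV = 1.680912
  t = 5.0000: CF_t = 2.000000, DF = 0.824380, PV = 1.648761
  t = 5.5000: CF_t = 2.000000, DF = 0.808613, PV = 1.617225
  t = 6.0000: CF_t = 2.000000, DF = 0.793146, PV = 1.586292
  t = 6.5000: CF_t = 2.000000, DF = 0.777976, PV = 1.555951
  t = 7.0000: CF_t = 102.000000, DF = 0.763095, PV = 77.835721
Price P = sum_t PV_t = 100.607448
First compute Macaulay numerator sum_t t * PV_t:
  t * PV_t at t = 0.5000: 0.980873
  t * PV_t at t = 1.0000: 1.924224
  t * PV_t at t = 1.5000: 2.831128
  t * PV_t at t = 2.0000: 3.702636
  t * PV_t at t = 2.5000: 4.539770
  t * PV_t at t = 3.0000: 5.343525
  t * PV_t at t = 3.5000: 6.114873
  t * PV_t at t = 4.0000: 6.854758
  t * PV_t at t = 4.5000: 7.564103
  t * PV_t at t = 5.0000: 8.243805
  t * PV_t at t = 5.5000: 8.894738
  t * PV_t at t = 6.0000: 9.517754
  t * PV_t at t = 6.5000: 10.113684
  t * PV_t at t = 7.0000: 544.850044
Macaulay duration D = 621.475915 / 100.607448 = 6.177236
Modified duration = D / (1 + y/m) = 6.177236 / (1 + 0.019500) = 6.059084

Answer: Modified duration = 6.0591


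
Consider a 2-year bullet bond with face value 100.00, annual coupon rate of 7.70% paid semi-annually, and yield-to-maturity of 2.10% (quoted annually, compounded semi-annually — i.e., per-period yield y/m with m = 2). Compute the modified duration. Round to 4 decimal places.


Coupon per period c = face * coupon_rate / m = 3.850000
Periods per year m = 2; per-period yield y/m = 0.010500
Number of cashflows N = 4
Cashflows (t years, CF_t, discount factor 1/(1+y/m)^(m*t), PV):
  t = 0.5000: CF_t = 3.850000, DF = 0.989609, PV = 3.809995
  t = 1.0000: CF_t = 3.850000, DF = 0.979326, PV = 3.770406
  t = 1.5000: CF_t = 3.850000, DF = 0.969150, PV = 3.731228
  t = 2.0000: CF_t = 103.850000, DF = 0.959080, PV = 99.600434
Price P = sum_t PV_t = 110.912062
First compute Macaulay numerator sum_t t * PV_t:
  t * PV_t at t = 0.5000: 1.904998
  t * PV_t at t = 1.0000: 3.770406
  t * PV_t at t = 1.5000: 5.596842
  t * PV_t at t = 2.0000: 199.200867
Macaulay duration D = 210.473113 / 110.912062 = 1.897658
Modified duration = D / (1 + y/m) = 1.897658 / (1 + 0.010500) = 1.877939

Answer: Modified duration = 1.8779


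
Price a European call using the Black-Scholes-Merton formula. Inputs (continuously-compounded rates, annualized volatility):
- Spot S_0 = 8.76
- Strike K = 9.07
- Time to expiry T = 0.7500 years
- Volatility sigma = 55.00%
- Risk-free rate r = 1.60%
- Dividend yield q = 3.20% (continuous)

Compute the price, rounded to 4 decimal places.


Answer: Price = 1.4514

Derivation:
d1 = (ln(S/K) + (r - q + 0.5*sigma^2) * T) / (sigma * sqrt(T)) = 0.13995210
d2 = d1 - sigma * sqrt(T) = -0.33636187
exp(-rT) = 0.98807171; exp(-qT) = 0.97628571
C = S_0 * exp(-qT) * N(d1) - K * exp(-rT) * N(d2)
N(d1) = 0.55565108; N(d2) = 0.36829900
C = 8.7600 * 0.97628571 * 0.55565108 - 9.0700 * 0.98807171 * 0.36829900 = 1.4514


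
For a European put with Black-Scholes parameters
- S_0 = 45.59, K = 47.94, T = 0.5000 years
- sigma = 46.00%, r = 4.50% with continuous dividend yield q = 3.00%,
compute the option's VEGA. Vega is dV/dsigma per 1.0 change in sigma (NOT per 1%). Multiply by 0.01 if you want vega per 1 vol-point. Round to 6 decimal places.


Answer: Vega = 12.663078

Derivation:
d1 = 0.0311685451; d2 = -0.2941005742
phi(d1) = 0.3987485456; exp(-qT) = 0.9851119396; exp(-rT) = 0.9777512372
Vega = S * exp(-qT) * phi(d1) * sqrt(T) = 45.5900 * 0.9851119396 * 0.3987485456 * 0.7071067812 = 12.663078


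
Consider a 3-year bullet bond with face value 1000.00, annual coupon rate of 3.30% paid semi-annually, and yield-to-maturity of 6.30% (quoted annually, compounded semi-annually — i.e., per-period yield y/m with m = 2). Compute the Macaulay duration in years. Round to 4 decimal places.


Answer: Macaulay duration = 2.8747 years

Derivation:
Coupon per period c = face * coupon_rate / m = 16.500000
Periods per year m = 2; per-period yield y/m = 0.031500
Number of cashflows N = 6
Cashflows (t years, CF_t, discount factor 1/(1+y/m)^(m*t), PV):
  t = 0.5000: CF_t = 16.500000, DF = 0.969462, PV = 15.996122
  t = 1.0000: CF_t = 16.500000, DF = 0.939856, PV = 15.507632
  t = 1.5000: CF_t = 16.500000, DF = 0.911155, PV = 15.034059
  t = 2.0000: CF_t = 16.500000, DF = 0.883330, PV = 14.574948
  t = 2.5000: CF_t = 16.500000, DF = 0.856355, PV = 14.129858
  t = 3.0000: CF_t = 1016.500000, DF = 0.830204, PV = 843.901947
Price P = sum_t PV_t = 919.144566
Macaulay numerator sum_t t * PV_t:
  t * PV_t at t = 0.5000: 7.998061
  t * PV_t at t = 1.0000: 15.507632
  t * PV_t at t = 1.5000: 22.551088
  t * PV_t at t = 2.0000: 29.149896
  t * PV_t at t = 2.5000: 35.324644
  t * PV_t at t = 3.0000: 2531.705842
Macaulay duration D = (sum_t t * PV_t) / P = 2642.237164 / 919.144566 = 2.874670


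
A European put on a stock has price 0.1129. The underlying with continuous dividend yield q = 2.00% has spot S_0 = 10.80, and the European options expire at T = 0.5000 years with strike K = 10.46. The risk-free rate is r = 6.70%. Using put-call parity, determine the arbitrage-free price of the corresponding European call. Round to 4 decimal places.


Put-call parity: C - P = S_0 * exp(-qT) - K * exp(-rT).
S_0 * exp(-qT) = 10.8000 * 0.99004983 = 10.69253820
K * exp(-rT) = 10.4600 * 0.96705491 = 10.11539437
C = P + S*exp(-qT) - K*exp(-rT)
C = 0.1129 + 10.69253820 - 10.11539437 = 0.6900

Answer: Call price = 0.6900


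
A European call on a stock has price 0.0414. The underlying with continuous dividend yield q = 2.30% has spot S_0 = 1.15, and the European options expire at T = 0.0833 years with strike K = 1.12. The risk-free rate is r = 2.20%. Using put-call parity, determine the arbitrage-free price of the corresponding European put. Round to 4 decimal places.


Answer: Put price = 0.0116

Derivation:
Put-call parity: C - P = S_0 * exp(-qT) - K * exp(-rT).
S_0 * exp(-qT) = 1.1500 * 0.99808593 = 1.14779882
K * exp(-rT) = 1.1200 * 0.99816908 = 1.11794937
P = C - S*exp(-qT) + K*exp(-rT)
P = 0.0414 - 1.14779882 + 1.11794937 = 0.0116


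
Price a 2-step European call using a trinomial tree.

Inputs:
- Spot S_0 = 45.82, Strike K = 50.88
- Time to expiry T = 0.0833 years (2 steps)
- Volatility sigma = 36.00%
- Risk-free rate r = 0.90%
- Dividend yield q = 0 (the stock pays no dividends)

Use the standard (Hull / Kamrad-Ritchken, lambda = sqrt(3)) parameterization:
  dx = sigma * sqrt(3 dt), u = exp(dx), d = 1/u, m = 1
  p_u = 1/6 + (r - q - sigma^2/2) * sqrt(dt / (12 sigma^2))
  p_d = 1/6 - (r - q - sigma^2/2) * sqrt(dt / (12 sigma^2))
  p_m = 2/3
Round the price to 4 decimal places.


dt = T/N = 0.041650; dx = sigma*sqrt(3*dt) = 0.127254
u = exp(dx) = 1.135705; d = 1/u = 0.880510
p_u = 0.157535, p_m = 0.666667, p_d = 0.175798
Discount per step: exp(-r*dt) = 0.999625
Stock lattice S(k, j) with j the centered position index:
  k=0: S(0,+0) = 45.8200
  k=1: S(1,-1) = 40.3450; S(1,+0) = 45.8200; S(1,+1) = 52.0380
  k=2: S(2,-2) = 35.5242; S(2,-1) = 40.3450; S(2,+0) = 45.8200; S(2,+1) = 52.0380; S(2,+2) = 59.0998
Terminal payoffs V(N, j) = max(S_T - K, 0):
  V(2,-2) = 0.000000; V(2,-1) = 0.000000; V(2,+0) = 0.000000; V(2,+1) = 1.158011; V(2,+2) = 8.219839
Backward induction: V(k, j) = exp(-r*dt) * [p_u * V(k+1, j+1) + p_m * V(k+1, j) + p_d * V(k+1, j-1)]
  V(1,-1) = exp(-r*dt) * [p_u*0.000000 + p_m*0.000000 + p_d*0.000000] = 0.000000
  V(1,+0) = exp(-r*dt) * [p_u*1.158011 + p_m*0.000000 + p_d*0.000000] = 0.182359
  V(1,+1) = exp(-r*dt) * [p_u*8.219839 + p_m*1.158011 + p_d*0.000000] = 2.066146
  V(0,+0) = exp(-r*dt) * [p_u*2.066146 + p_m*0.182359 + p_d*0.000000] = 0.446895

Answer: Price = V(0,0) = 0.4469


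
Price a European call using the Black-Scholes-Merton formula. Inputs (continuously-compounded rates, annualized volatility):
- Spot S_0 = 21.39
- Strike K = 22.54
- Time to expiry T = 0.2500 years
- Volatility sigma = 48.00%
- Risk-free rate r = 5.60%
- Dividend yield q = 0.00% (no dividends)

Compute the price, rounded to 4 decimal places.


d1 = (ln(S/K) + (r - q + 0.5*sigma^2) * T) / (sigma * sqrt(T)) = -0.03986661
d2 = d1 - sigma * sqrt(T) = -0.27986661
exp(-rT) = 0.98609754; exp(-qT) = 1.00000000
C = S_0 * exp(-qT) * N(d1) - K * exp(-rT) * N(d2)
N(d1) = 0.48409974; N(d2) = 0.38978992
C = 21.3900 * 1.00000000 * 0.48409974 - 22.5400 * 0.98609754 * 0.38978992 = 1.6912

Answer: Price = 1.6912


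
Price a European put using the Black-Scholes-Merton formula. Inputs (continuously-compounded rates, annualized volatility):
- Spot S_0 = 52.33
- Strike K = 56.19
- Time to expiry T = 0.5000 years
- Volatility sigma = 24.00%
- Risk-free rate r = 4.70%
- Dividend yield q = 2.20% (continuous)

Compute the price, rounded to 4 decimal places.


d1 = (ln(S/K) + (r - q + 0.5*sigma^2) * T) / (sigma * sqrt(T)) = -0.26085749
d2 = d1 - sigma * sqrt(T) = -0.43056312
exp(-rT) = 0.97677397; exp(-qT) = 0.98906028
P = K * exp(-rT) * N(-d2) - S_0 * exp(-qT) * N(-d1)
N(-d1) = 0.60289880; N(-d2) = 0.66660697
P = 56.1900 * 0.97677397 * 0.66660697 - 52.3300 * 0.98906028 * 0.60289880 = 5.3821

Answer: Price = 5.3821


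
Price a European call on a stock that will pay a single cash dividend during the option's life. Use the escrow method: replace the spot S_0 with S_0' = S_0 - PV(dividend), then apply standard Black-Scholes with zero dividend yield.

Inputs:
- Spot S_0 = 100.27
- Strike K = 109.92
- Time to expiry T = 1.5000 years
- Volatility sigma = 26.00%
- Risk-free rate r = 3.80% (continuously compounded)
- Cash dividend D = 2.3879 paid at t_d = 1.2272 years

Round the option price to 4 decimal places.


PV(D) = D * exp(-r * t_d) = 2.3879 * 0.95443704 = 2.27910021
S_0' = S_0 - PV(D) = 100.2700 - 2.27910021 = 97.99089979
d1 = (ln(S_0'/K) + (r + sigma^2/2)*T) / (sigma*sqrt(T)) = -0.02254226
d2 = d1 - sigma*sqrt(T) = -0.34097592
exp(-rT) = 0.94459407
N(d1) = 0.49100770; N(d2) = 0.36656085
C = S_0' * N(d1) - K * exp(-rT) * N(d2) = 97.99089979 * 0.49100770 - 109.9200 * 0.94459407 * 0.36656085 = 10.0544

Answer: Price = 10.0544


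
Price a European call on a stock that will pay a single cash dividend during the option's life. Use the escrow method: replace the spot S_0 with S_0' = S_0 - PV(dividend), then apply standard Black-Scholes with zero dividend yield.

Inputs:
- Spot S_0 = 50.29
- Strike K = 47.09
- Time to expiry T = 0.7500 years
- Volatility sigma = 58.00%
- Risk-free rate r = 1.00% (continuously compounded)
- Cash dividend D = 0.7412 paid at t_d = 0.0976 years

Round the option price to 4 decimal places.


PV(D) = D * exp(-r * t_d) = 0.7412 * 0.99902448 = 0.74047694
S_0' = S_0 - PV(D) = 50.2900 - 0.74047694 = 49.54952306
d1 = (ln(S_0'/K) + (r + sigma^2/2)*T) / (sigma*sqrt(T)) = 0.36743760
d2 = d1 - sigma*sqrt(T) = -0.13485714
exp(-rT) = 0.99252805
N(d1) = 0.64335368; N(d2) = 0.44636242
C = S_0' * N(d1) - K * exp(-rT) * N(d2) = 49.54952306 * 0.64335368 - 47.0900 * 0.99252805 * 0.44636242 = 11.0157

Answer: Price = 11.0157


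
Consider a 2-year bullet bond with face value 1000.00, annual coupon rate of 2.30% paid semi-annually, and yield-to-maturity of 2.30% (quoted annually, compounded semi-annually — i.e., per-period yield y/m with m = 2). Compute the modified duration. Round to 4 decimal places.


Answer: Modified duration = 1.9438

Derivation:
Coupon per period c = face * coupon_rate / m = 11.500000
Periods per year m = 2; per-period yield y/m = 0.011500
Number of cashflows N = 4
Cashflows (t years, CF_t, discount factor 1/(1+y/m)^(m*t), PV):
  t = 0.5000: CF_t = 11.500000, DF = 0.988631, PV = 11.369254
  t = 1.0000: CF_t = 11.500000, DF = 0.977391, PV = 11.239994
  t = 1.5000: CF_t = 11.500000, DF = 0.966279, PV = 11.112203
  t = 2.0000: CF_t = 1011.500000, DF = 0.955293, PV = 966.278549
Price P = sum_t PV_t = 1000.000000
First compute Macaulay numerator sum_t t * PV_t:
  t * PV_t at t = 0.5000: 5.684627
  t * PV_t at t = 1.0000: 11.239994
  t * PV_t at t = 1.5000: 16.668305
  t * PV_t at t = 2.0000: 1932.557099
Macaulay duration D = 1966.150024 / 1000.000000 = 1.966150
Modified duration = D / (1 + y/m) = 1.966150 / (1 + 0.011500) = 1.943796


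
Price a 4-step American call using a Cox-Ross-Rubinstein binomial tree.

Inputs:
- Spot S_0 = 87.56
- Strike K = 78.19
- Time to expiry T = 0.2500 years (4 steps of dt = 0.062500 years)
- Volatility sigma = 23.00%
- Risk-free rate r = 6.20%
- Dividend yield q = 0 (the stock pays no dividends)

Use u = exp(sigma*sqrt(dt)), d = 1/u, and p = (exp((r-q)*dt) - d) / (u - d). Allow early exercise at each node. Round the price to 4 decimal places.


dt = T/N = 0.062500
u = exp(sigma*sqrt(dt)) = 1.059185; d = 1/u = 0.944122
p = (exp((r-q)*dt) - d) / (u - d) = 0.519371
Discount per step: exp(-r*dt) = 0.996132
Stock lattice S(k, i) with i counting down-moves:
  k=0: S(0,0) = 87.5600
  k=1: S(1,0) = 92.7423; S(1,1) = 82.6673
  k=2: S(2,0) = 98.2312; S(2,1) = 87.5600; S(2,2) = 78.0480
  k=3: S(3,0) = 104.0451; S(3,1) = 92.7423; S(3,2) = 82.6673; S(3,3) = 73.6868
  k=4: S(4,0) = 110.2030; S(4,1) = 98.2312; S(4,2) = 87.5600; S(4,3) = 78.0480; S(4,4) = 69.5694
Terminal payoffs V(N, i) = max(S_T - K, 0):
  V(4,0) = 32.013017; V(4,1) = 20.041238; V(4,2) = 9.370000; V(4,3) = 0.000000; V(4,4) = 0.000000
Backward induction: V(k, i) = exp(-r*dt) * [p * V(k+1, i) + (1-p) * V(k+1, i+1)]; then take max(V_cont, immediate exercise) for American.
  V(3,0) = exp(-r*dt) * [p*32.013017 + (1-p)*20.041238] = 26.157481; exercise = 25.855081; V(3,0) = max -> 26.157481
  V(3,1) = exp(-r*dt) * [p*20.041238 + (1-p)*9.370000] = 14.854662; exercise = 14.552262; V(3,1) = max -> 14.854662
  V(3,2) = exp(-r*dt) * [p*9.370000 + (1-p)*0.000000] = 4.847689; exercise = 4.477313; V(3,2) = max -> 4.847689
  V(3,3) = exp(-r*dt) * [p*0.000000 + (1-p)*0.000000] = 0.000000; exercise = 0.000000; V(3,3) = max -> 0.000000
  V(2,0) = exp(-r*dt) * [p*26.157481 + (1-p)*14.854662] = 20.644869; exercise = 20.041238; V(2,0) = max -> 20.644869
  V(2,1) = exp(-r*dt) * [p*14.854662 + (1-p)*4.847689] = 10.006175; exercise = 9.370000; V(2,1) = max -> 10.006175
  V(2,2) = exp(-r*dt) * [p*4.847689 + (1-p)*0.000000] = 2.508013; exercise = 0.000000; V(2,2) = max -> 2.508013
  V(1,0) = exp(-r*dt) * [p*20.644869 + (1-p)*10.006175] = 15.471540; exercise = 14.552262; V(1,0) = max -> 15.471540
  V(1,1) = exp(-r*dt) * [p*10.006175 + (1-p)*2.508013] = 6.377583; exercise = 4.477313; V(1,1) = max -> 6.377583
  V(0,0) = exp(-r*dt) * [p*15.471540 + (1-p)*6.377583] = 11.057792; exercise = 9.370000; V(0,0) = max -> 11.057792

Answer: Price = V(0,0) = 11.0578


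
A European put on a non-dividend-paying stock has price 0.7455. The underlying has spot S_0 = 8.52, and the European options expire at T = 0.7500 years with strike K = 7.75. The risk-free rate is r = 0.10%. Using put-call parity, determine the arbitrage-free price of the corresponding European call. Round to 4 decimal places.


Put-call parity: C - P = S_0 * exp(-qT) - K * exp(-rT).
S_0 * exp(-qT) = 8.5200 * 1.00000000 = 8.52000000
K * exp(-rT) = 7.7500 * 0.99925028 = 7.74418968
C = P + S*exp(-qT) - K*exp(-rT)
C = 0.7455 + 8.52000000 - 7.74418968 = 1.5213

Answer: Call price = 1.5213


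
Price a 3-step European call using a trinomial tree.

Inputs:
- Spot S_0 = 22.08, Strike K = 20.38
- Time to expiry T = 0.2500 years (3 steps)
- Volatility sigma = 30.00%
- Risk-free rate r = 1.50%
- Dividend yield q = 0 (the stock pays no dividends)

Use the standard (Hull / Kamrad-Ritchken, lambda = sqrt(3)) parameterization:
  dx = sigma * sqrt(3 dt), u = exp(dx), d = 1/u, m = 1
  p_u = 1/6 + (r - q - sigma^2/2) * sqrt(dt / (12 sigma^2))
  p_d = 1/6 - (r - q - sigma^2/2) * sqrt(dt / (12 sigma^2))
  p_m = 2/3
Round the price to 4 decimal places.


Answer: Price = V(0,0) = 2.3949

Derivation:
dt = T/N = 0.083333; dx = sigma*sqrt(3*dt) = 0.150000
u = exp(dx) = 1.161834; d = 1/u = 0.860708
p_u = 0.158333, p_m = 0.666667, p_d = 0.175000
Discount per step: exp(-r*dt) = 0.998751
Stock lattice S(k, j) with j the centered position index:
  k=0: S(0,+0) = 22.0800
  k=1: S(1,-1) = 19.0044; S(1,+0) = 22.0800; S(1,+1) = 25.6533
  k=2: S(2,-2) = 16.3573; S(2,-1) = 19.0044; S(2,+0) = 22.0800; S(2,+1) = 25.6533; S(2,+2) = 29.8049
  k=3: S(3,-3) = 14.0788; S(3,-2) = 16.3573; S(3,-1) = 19.0044; S(3,+0) = 22.0800; S(3,+1) = 25.6533; S(3,+2) = 29.8049; S(3,+3) = 34.6283
Terminal payoffs V(N, j) = max(S_T - K, 0):
  V(3,-3) = 0.000000; V(3,-2) = 0.000000; V(3,-1) = 0.000000; V(3,+0) = 1.700000; V(3,+1) = 5.273300; V(3,+2) = 9.424882; V(3,+3) = 14.248333
Backward induction: V(k, j) = exp(-r*dt) * [p_u * V(k+1, j+1) + p_m * V(k+1, j) + p_d * V(k+1, j-1)]
  V(2,-2) = exp(-r*dt) * [p_u*0.000000 + p_m*0.000000 + p_d*0.000000] = 0.000000
  V(2,-1) = exp(-r*dt) * [p_u*1.700000 + p_m*0.000000 + p_d*0.000000] = 0.268830
  V(2,+0) = exp(-r*dt) * [p_u*5.273300 + p_m*1.700000 + p_d*0.000000] = 1.965814
  V(2,+1) = exp(-r*dt) * [p_u*9.424882 + p_m*5.273300 + p_d*1.700000] = 5.298679
  V(2,+2) = exp(-r*dt) * [p_u*14.248333 + p_m*9.424882 + p_d*5.273300] = 9.450248
  V(1,-1) = exp(-r*dt) * [p_u*1.965814 + p_m*0.268830 + p_d*0.000000] = 0.489861
  V(1,+0) = exp(-r*dt) * [p_u*5.298679 + p_m*1.965814 + p_d*0.268830] = 2.193801
  V(1,+1) = exp(-r*dt) * [p_u*9.450248 + p_m*5.298679 + p_d*1.965814] = 5.366048
  V(0,+0) = exp(-r*dt) * [p_u*5.366048 + p_m*2.193801 + p_d*0.489861] = 2.394889


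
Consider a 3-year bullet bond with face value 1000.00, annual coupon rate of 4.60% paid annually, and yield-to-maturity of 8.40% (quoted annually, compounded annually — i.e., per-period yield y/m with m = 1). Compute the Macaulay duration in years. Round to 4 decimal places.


Coupon per period c = face * coupon_rate / m = 46.000000
Periods per year m = 1; per-period yield y/m = 0.084000
Number of cashflows N = 3
Cashflows (t years, CF_t, discount factor 1/(1+y/m)^(m*t), PV):
  t = 1.0000: CF_t = 46.000000, DF = 0.922509, PV = 42.435424
  t = 2.0000: CF_t = 46.000000, DF = 0.851023, PV = 39.147070
  t = 3.0000: CF_t = 1046.000000, DF = 0.785077, PV = 821.190351
Price P = sum_t PV_t = 902.772846
Macaulay numerator sum_t t * PV_t:
  t * PV_t at t = 1.0000: 42.435424
  t * PV_t at t = 2.0000: 78.294141
  t * PV_t at t = 3.0000: 2463.571054
Macaulay duration D = (sum_t t * PV_t) / P = 2584.300619 / 902.772846 = 2.862626

Answer: Macaulay duration = 2.8626 years


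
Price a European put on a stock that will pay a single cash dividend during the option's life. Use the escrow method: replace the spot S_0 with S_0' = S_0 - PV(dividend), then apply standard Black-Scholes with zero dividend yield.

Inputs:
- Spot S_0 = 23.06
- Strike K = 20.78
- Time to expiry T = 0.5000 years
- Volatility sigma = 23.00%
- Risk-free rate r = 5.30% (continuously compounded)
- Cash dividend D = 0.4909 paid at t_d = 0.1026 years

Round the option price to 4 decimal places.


Answer: Price = 0.5201

Derivation:
PV(D) = D * exp(-r * t_d) = 0.4909 * 0.99457696 = 0.48823783
S_0' = S_0 - PV(D) = 23.0600 - 0.48823783 = 22.57176217
d1 = (ln(S_0'/K) + (r + sigma^2/2)*T) / (sigma*sqrt(T)) = 0.75281464
d2 = d1 - sigma*sqrt(T) = 0.59018008
exp(-rT) = 0.97384804
N(-d1) = 0.22578065; N(-d2) = 0.27753496
P = K * exp(-rT) * N(-d2) - S_0' * N(-d1) = 20.7800 * 0.97384804 * 0.27753496 - 22.57176217 * 0.22578065 = 0.5201


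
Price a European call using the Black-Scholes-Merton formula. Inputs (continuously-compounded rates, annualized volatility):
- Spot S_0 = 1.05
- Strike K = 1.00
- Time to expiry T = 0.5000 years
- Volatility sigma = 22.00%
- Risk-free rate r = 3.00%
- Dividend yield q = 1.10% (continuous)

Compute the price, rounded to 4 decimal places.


d1 = (ln(S/K) + (r - q + 0.5*sigma^2) * T) / (sigma * sqrt(T)) = 0.45248511
d2 = d1 - sigma * sqrt(T) = 0.29692162
exp(-rT) = 0.98511194; exp(-qT) = 0.99451510
C = S_0 * exp(-qT) * N(d1) - K * exp(-rT) * N(d2)
N(d1) = 0.67454023; N(d2) = 0.61673683
C = 1.0500 * 0.99451510 * 0.67454023 - 1.0000 * 0.98511194 * 0.61673683 = 0.0968

Answer: Price = 0.0968


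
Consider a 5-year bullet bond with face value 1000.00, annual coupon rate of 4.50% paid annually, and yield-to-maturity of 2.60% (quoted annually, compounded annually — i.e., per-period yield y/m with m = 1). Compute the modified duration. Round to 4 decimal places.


Coupon per period c = face * coupon_rate / m = 45.000000
Periods per year m = 1; per-period yield y/m = 0.026000
Number of cashflows N = 5
Cashflows (t years, CF_t, discount factor 1/(1+y/m)^(m*t), PV):
  t = 1.0000: CF_t = 45.000000, DF = 0.974659, PV = 43.859649
  t = 2.0000: CF_t = 45.000000, DF = 0.949960, PV = 42.748196
  t = 3.0000: CF_t = 45.000000, DF = 0.925887, PV = 41.664908
  t = 4.0000: CF_t = 45.000000, DF = 0.902424, PV = 40.609073
  t = 5.0000: CF_t = 1045.000000, DF = 0.879555, PV = 919.135386
Price P = sum_t PV_t = 1088.017212
First compute Macaulay numerator sum_t t * PV_t:
  t * PV_t at t = 1.0000: 43.859649
  t * PV_t at t = 2.0000: 85.496392
  t * PV_t at t = 3.0000: 124.994725
  t * PV_t at t = 4.0000: 162.436290
  t * PV_t at t = 5.0000: 4595.676931
Macaulay duration D = 5012.463988 / 1088.017212 = 4.606971
Modified duration = D / (1 + y/m) = 4.606971 / (1 + 0.026000) = 4.490225

Answer: Modified duration = 4.4902


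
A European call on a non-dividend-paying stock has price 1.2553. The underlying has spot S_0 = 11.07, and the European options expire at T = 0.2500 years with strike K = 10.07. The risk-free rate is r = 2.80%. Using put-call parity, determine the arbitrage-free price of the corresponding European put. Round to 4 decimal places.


Answer: Put price = 0.1851

Derivation:
Put-call parity: C - P = S_0 * exp(-qT) - K * exp(-rT).
S_0 * exp(-qT) = 11.0700 * 1.00000000 = 11.07000000
K * exp(-rT) = 10.0700 * 0.99302444 = 9.99975614
P = C - S*exp(-qT) + K*exp(-rT)
P = 1.2553 - 11.07000000 + 9.99975614 = 0.1851


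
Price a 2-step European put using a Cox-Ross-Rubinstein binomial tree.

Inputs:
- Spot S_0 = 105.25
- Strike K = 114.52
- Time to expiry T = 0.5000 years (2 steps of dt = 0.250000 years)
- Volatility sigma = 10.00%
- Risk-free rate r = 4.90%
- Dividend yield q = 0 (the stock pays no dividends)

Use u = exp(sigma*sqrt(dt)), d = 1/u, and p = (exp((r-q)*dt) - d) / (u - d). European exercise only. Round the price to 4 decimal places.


dt = T/N = 0.250000
u = exp(sigma*sqrt(dt)) = 1.051271; d = 1/u = 0.951229
p = (exp((r-q)*dt) - d) / (u - d) = 0.610705
Discount per step: exp(-r*dt) = 0.987825
Stock lattice S(k, i) with i counting down-moves:
  k=0: S(0,0) = 105.2500
  k=1: S(1,0) = 110.6463; S(1,1) = 100.1169
  k=2: S(2,0) = 116.3192; S(2,1) = 105.2500; S(2,2) = 95.2341
Terminal payoffs V(N, i) = max(K - S_T, 0):
  V(2,0) = 0.000000; V(2,1) = 9.270000; V(2,2) = 19.285862
Backward induction: V(k, i) = exp(-r*dt) * [p * V(k+1, i) + (1-p) * V(k+1, i+1)].
  V(1,0) = exp(-r*dt) * [p*0.000000 + (1-p)*9.270000] = 3.564830
  V(1,1) = exp(-r*dt) * [p*9.270000 + (1-p)*19.285862] = 13.008791
  V(0,0) = exp(-r*dt) * [p*3.564830 + (1-p)*13.008791] = 7.153155

Answer: Price = V(0,0) = 7.1532


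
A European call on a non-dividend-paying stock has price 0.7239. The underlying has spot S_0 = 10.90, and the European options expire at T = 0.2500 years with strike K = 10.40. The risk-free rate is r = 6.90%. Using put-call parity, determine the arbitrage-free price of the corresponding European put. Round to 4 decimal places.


Answer: Put price = 0.0460

Derivation:
Put-call parity: C - P = S_0 * exp(-qT) - K * exp(-rT).
S_0 * exp(-qT) = 10.9000 * 1.00000000 = 10.90000000
K * exp(-rT) = 10.4000 * 0.98289793 = 10.22213847
P = C - S*exp(-qT) + K*exp(-rT)
P = 0.7239 - 10.90000000 + 10.22213847 = 0.0460


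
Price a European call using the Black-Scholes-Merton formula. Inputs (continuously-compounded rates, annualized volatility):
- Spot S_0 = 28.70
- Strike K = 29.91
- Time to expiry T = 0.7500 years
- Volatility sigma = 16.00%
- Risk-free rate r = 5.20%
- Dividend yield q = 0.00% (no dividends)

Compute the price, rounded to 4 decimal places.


d1 = (ln(S/K) + (r - q + 0.5*sigma^2) * T) / (sigma * sqrt(T)) = 0.05271388
d2 = d1 - sigma * sqrt(T) = -0.08585018
exp(-rT) = 0.96175071; exp(-qT) = 1.00000000
C = S_0 * exp(-qT) * N(d1) - K * exp(-rT) * N(d2)
N(d1) = 0.52102006; N(d2) = 0.46579276
C = 28.7000 * 1.00000000 * 0.52102006 - 29.9100 * 0.96175071 * 0.46579276 = 1.5543

Answer: Price = 1.5543


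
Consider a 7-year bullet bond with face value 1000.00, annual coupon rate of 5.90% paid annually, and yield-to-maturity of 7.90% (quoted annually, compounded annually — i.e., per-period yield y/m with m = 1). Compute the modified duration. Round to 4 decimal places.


Answer: Modified duration = 5.4340

Derivation:
Coupon per period c = face * coupon_rate / m = 59.000000
Periods per year m = 1; per-period yield y/m = 0.079000
Number of cashflows N = 7
Cashflows (t years, CF_t, discount factor 1/(1+y/m)^(m*t), PV):
  t = 1.0000: CF_t = 59.000000, DF = 0.926784, PV = 54.680259
  t = 2.0000: CF_t = 59.000000, DF = 0.858929, PV = 50.676793
  t = 3.0000: CF_t = 59.000000, DF = 0.796041, PV = 46.966444
  t = 4.0000: CF_t = 59.000000, DF = 0.737758, PV = 43.527751
  t = 5.0000: CF_t = 59.000000, DF = 0.683743, PV = 40.340826
  t = 6.0000: CF_t = 59.000000, DF = 0.633682, PV = 37.387235
  t = 7.0000: CF_t = 1059.000000, DF = 0.587286, PV = 621.936217
Price P = sum_t PV_t = 895.515525
First compute Macaulay numerator sum_t t * PV_t:
  t * PV_t at t = 1.0000: 54.680259
  t * PV_t at t = 2.0000: 101.353586
  t * PV_t at t = 3.0000: 140.899331
  t * PV_t at t = 4.0000: 174.111006
  t * PV_t at t = 5.0000: 201.704131
  t * PV_t at t = 6.0000: 224.323408
  t * PV_t at t = 7.0000: 4353.553516
Macaulay duration D = 5250.625237 / 895.515525 = 5.863243
Modified duration = D / (1 + y/m) = 5.863243 / (1 + 0.079000) = 5.433960


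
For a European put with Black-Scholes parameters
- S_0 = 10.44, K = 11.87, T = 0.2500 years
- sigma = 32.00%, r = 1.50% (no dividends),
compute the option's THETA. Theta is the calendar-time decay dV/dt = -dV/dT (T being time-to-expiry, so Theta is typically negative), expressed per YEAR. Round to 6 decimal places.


d1 = -0.6988726635; d2 = -0.8588726635
phi(d1) = 0.3125002427; exp(-qT) = 1.0000000000; exp(-rT) = 0.9962570225
Theta = -S*exp(-qT)*phi(d1)*sigma/(2*sqrt(T)) + r*K*exp(-rT)*N(-d2) - q*S*exp(-qT)*N(-d1)
N(-d1) = 0.7576841937; N(-d2) = 0.8047946136; sqrt(T) = 0.5000000000
Term 1 = -10.4400 * 1.0000000000 * 0.3125002427 * 0.3200 / (2 * 0.5000000000) = -1.0440008108
Term 2 = 0.0150 * 11.8700 * 0.9962570225 * 0.8047946136 = 0.1427573359
Term 3 = 0 (no dividend yield, q = 0)
Theta = -1.0440008108 + (0.1427573359) + (0.0000000000) = -0.901243

Answer: Theta = -0.901243


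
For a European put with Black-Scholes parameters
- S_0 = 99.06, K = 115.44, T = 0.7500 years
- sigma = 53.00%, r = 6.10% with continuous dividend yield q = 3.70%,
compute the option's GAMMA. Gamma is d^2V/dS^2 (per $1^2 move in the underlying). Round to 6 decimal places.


d1 = -0.0646799783; d2 = -0.5236734423
phi(d1) = 0.3981086651; exp(-qT) = 0.9726314943; exp(-rT) = 0.9552807525
Gamma = exp(-qT) * phi(d1) / (S * sigma * sqrt(T)) = 0.9726314943 * 0.3981086651 / (99.0600 * 0.5300 * 0.8660254038) = 0.008516

Answer: Gamma = 0.008516


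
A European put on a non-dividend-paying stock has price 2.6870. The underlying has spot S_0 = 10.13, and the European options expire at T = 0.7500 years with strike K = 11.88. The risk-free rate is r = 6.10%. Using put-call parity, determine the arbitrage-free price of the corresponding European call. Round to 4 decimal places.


Put-call parity: C - P = S_0 * exp(-qT) - K * exp(-rT).
S_0 * exp(-qT) = 10.1300 * 1.00000000 = 10.13000000
K * exp(-rT) = 11.8800 * 0.95528075 = 11.34873534
C = P + S*exp(-qT) - K*exp(-rT)
C = 2.6870 + 10.13000000 - 11.34873534 = 1.4683

Answer: Call price = 1.4683


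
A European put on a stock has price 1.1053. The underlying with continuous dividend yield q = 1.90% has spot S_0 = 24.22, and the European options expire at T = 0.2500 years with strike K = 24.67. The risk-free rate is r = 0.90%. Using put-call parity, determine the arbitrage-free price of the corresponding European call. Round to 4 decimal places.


Answer: Call price = 0.5960

Derivation:
Put-call parity: C - P = S_0 * exp(-qT) - K * exp(-rT).
S_0 * exp(-qT) = 24.2200 * 0.99526126 = 24.10522780
K * exp(-rT) = 24.6700 * 0.99775253 = 24.61455490
C = P + S*exp(-qT) - K*exp(-rT)
C = 1.1053 + 24.10522780 - 24.61455490 = 0.5960


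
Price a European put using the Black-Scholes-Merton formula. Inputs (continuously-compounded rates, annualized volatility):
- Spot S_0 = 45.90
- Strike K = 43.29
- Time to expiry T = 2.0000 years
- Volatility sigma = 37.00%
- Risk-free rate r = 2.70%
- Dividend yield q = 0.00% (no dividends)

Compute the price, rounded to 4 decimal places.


d1 = (ln(S/K) + (r - q + 0.5*sigma^2) * T) / (sigma * sqrt(T)) = 0.47671124
d2 = d1 - sigma * sqrt(T) = -0.04654778
exp(-rT) = 0.94743211; exp(-qT) = 1.00000000
P = K * exp(-rT) * N(-d2) - S_0 * exp(-qT) * N(-d1)
N(-d1) = 0.31678388; N(-d2) = 0.51856317
P = 43.2900 * 0.94743211 * 0.51856317 - 45.9000 * 1.00000000 * 0.31678388 = 6.7281

Answer: Price = 6.7281
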